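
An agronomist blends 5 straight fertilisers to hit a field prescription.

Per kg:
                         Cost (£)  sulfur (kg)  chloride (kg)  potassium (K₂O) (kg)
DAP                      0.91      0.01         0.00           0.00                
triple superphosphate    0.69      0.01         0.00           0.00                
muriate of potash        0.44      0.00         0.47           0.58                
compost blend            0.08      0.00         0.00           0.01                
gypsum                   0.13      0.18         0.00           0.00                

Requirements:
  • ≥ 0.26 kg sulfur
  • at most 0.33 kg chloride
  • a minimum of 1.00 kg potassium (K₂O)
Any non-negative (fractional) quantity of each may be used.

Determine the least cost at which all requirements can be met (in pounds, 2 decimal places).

£5.24

Set it up as a linear program. Let x1 = kg of DAP, x2 = kg of triple superphosphate, x3 = kg of muriate of potash, x4 = kg of compost blend, x5 = kg of gypsum.
min 0.91x1 + 0.69x2 + 0.44x3 + 0.08x4 + 0.13x5 subject to:
  0.01x1 + 0.01x2 + 0.18x5 ≥ 0.26   (sulfur)
  0.47x3 ≤ 0.33   (chloride)
  0.58x3 + 0.01x4 ≥ 1   (potassium (K₂O))
  x1, x2, x3, x4, x5 ≥ 0.
The minimum-cost mix takes nothing from DAP, triple superphosphate — only muriate of potash, compost blend, gypsum. The sulfur, chloride, potassium (K₂O) requirements are met with equality.
Optimal quantities: muriate of potash = 0.7021 kg, compost blend = 59.28 kg, gypsum = 1.444 kg.
Hence cost = 0.44·0.7021 + 0.08·59.28 + 0.13·1.444 = £5.2390.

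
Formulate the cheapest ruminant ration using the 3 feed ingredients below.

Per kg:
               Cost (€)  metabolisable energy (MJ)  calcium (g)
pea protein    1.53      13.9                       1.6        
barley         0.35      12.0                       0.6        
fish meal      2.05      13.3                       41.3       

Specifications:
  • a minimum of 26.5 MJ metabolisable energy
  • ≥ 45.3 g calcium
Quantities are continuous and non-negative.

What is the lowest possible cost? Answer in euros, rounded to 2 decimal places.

This is a linear program. Let x1 = kg of pea protein, x2 = kg of barley, x3 = kg of fish meal.
Minimize 1.53x1 + 0.35x2 + 2.05x3 s.t.:
  13.9x1 + 12x2 + 13.3x3 ≥ 26.5   (metabolisable energy)
  1.6x1 + 0.6x2 + 41.3x3 ≥ 45.3   (calcium)
  x1, x2, x3 ≥ 0.
The optimal basis is {barley, fish meal}; pea protein drops out. Binding constraints: metabolisable energy and calcium.
Optimal quantities: barley = 1.009 kg, fish meal = 1.082 kg.
Hence cost = 0.35·1.009 + 2.05·1.082 = €2.5713.

€2.57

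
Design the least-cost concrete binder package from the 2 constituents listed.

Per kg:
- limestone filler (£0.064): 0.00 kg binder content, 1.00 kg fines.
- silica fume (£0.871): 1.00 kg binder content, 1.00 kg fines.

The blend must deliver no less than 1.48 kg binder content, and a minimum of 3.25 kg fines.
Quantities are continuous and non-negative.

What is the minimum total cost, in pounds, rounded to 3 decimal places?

£1.402

This is a linear program. Let x1 = kg of limestone filler, x2 = kg of silica fume.
Minimize 0.064x1 + 0.871x2 with:
  1x2 ≥ 1.48   (binder content)
  1x1 + 1x2 ≥ 3.25   (fines)
  x1, x2 ≥ 0.
Both inputs are positive at the optimum. The binder content and fines requirements are met with equality.
Solving gives x1 = 1.77, x2 = 1.48.
Objective = 0.064·1.77 + 0.871·1.48 = 1.40236.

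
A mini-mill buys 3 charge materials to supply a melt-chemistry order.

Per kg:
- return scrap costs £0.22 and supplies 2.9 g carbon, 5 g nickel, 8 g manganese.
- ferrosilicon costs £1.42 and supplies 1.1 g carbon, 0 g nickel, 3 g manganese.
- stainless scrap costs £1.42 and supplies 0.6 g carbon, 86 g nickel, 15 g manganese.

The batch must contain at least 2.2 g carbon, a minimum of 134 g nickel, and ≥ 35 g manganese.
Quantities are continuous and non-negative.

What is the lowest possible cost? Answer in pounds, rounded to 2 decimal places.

£2.44

This is a linear program. Let x1 = kg of return scrap, x2 = kg of ferrosilicon, x3 = kg of stainless scrap.
Minimize 0.22x1 + 1.42x2 + 1.42x3 subject to:
  2.9x1 + 1.1x2 + 0.6x3 ≥ 2.2   (carbon)
  5x1 + 86x3 ≥ 134   (nickel)
  8x1 + 3x2 + 15x3 ≥ 35   (manganese)
  x1, x2, x3 ≥ 0.
The minimum-cost mix takes nothing from ferrosilicon — only return scrap, stainless scrap. The nickel and manganese requirements are met with equality.
Solving gives x1 = 1.631, x3 = 1.463.
Total cost: 0.22·1.631 + 1.42·1.463 = 2.4363.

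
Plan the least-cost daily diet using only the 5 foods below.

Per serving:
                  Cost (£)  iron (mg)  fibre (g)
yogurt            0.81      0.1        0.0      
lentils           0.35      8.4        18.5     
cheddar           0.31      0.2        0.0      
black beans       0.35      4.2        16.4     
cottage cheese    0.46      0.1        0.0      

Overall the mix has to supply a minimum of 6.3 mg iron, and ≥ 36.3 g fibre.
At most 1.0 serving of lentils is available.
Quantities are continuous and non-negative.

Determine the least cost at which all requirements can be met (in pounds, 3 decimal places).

Let x1 = servings of yogurt, x2 = servings of lentils, x3 = servings of cheddar, x4 = servings of black beans, x5 = servings of cottage cheese.
Minimize 0.81x1 + 0.35x2 + 0.31x3 + 0.35x4 + 0.46x5 subject to:
  0.1x1 + 8.4x2 + 0.2x3 + 4.2x4 + 0.1x5 ≥ 6.3   (iron)
  18.5x2 + 16.4x4 ≥ 36.3   (fibre)
  x2 ≤ 1
  x1, x2, x3, x4, x5 ≥ 0.
The minimum-cost mix takes nothing from yogurt, cheddar, cottage cheese — only lentils, black beans. There the fibre and the lentils cap constraints are tight.
Solving gives x2 = 1, x4 = 1.085.
Objective = 0.35·1 + 0.35·1.085 = 0.72975.

£0.730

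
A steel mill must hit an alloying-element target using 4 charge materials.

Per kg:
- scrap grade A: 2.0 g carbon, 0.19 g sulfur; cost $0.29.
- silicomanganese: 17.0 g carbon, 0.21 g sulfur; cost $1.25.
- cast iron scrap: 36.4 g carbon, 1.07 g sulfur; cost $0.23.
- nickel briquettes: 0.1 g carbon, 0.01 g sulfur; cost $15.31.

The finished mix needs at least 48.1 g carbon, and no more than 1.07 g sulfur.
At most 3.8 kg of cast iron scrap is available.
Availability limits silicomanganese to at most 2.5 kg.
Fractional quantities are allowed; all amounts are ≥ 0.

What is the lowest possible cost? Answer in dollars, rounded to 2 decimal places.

$1.66

Let x1 = kg of scrap grade A, x2 = kg of silicomanganese, x3 = kg of cast iron scrap, x4 = kg of nickel briquettes.
Minimize 0.29x1 + 1.25x2 + 0.23x3 + 15.31x4 s.t.:
  2x1 + 17x2 + 36.4x3 + 0.1x4 ≥ 48.1   (carbon)
  0.19x1 + 0.21x2 + 1.07x3 + 0.01x4 ≤ 1.07   (sulfur)
  x3 ≤ 3.8
  x2 ≤ 2.5
  x1, x2, x3, x4 ≥ 0.
The minimum-cost mix takes nothing from scrap grade A, nickel briquettes — only silicomanganese, cast iron scrap. The carbon and sulfur requirements are met with equality.
That vertex is x2 = 1.187, x3 = 0.767.
Cost = 1.25·1.187 + 0.23·0.767 = 1.6602.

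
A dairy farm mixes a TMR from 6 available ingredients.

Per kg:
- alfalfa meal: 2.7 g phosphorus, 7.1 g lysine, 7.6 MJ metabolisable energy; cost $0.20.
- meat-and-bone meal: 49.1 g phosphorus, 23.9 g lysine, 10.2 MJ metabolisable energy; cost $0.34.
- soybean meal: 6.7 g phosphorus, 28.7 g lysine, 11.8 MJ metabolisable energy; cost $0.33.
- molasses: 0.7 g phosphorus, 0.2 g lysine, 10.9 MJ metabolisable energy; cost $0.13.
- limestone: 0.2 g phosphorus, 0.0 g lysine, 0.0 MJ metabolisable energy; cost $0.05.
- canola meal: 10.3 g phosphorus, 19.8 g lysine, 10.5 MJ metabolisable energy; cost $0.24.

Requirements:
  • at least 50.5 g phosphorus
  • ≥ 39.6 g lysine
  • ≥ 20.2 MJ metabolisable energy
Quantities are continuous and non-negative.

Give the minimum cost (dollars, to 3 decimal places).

Treat it as an LP. Let x1 = kg of alfalfa meal, x2 = kg of meat-and-bone meal, x3 = kg of soybean meal, x4 = kg of molasses, x5 = kg of limestone, x6 = kg of canola meal.
Minimise 0.2x1 + 0.34x2 + 0.33x3 + 0.13x4 + 0.05x5 + 0.24x6 subject to:
  2.7x1 + 49.1x2 + 6.7x3 + 0.7x4 + 0.2x5 + 10.3x6 ≥ 50.5   (phosphorus)
  7.1x1 + 23.9x2 + 28.7x3 + 0.2x4 + 19.8x6 ≥ 39.6   (lysine)
  7.6x1 + 10.2x2 + 11.8x3 + 10.9x4 + 10.5x6 ≥ 20.2   (metabolisable energy)
  x1, x2, x3, x4, x5, x6 ≥ 0.
At the optimum only meat-and-bone meal, molasses, canola meal are positive (alfalfa meal, soybean meal, limestone = 0). There the phosphorus, lysine, metabolisable energy constraints are tight.
Optimal quantities: meat-and-bone meal = 0.8136 kg, molasses = 0.1124 kg, canola meal = 1.017 kg.
Hence cost = 0.34·0.8136 + 0.13·0.1124 + 0.24·1.017 = $0.53532.

$0.535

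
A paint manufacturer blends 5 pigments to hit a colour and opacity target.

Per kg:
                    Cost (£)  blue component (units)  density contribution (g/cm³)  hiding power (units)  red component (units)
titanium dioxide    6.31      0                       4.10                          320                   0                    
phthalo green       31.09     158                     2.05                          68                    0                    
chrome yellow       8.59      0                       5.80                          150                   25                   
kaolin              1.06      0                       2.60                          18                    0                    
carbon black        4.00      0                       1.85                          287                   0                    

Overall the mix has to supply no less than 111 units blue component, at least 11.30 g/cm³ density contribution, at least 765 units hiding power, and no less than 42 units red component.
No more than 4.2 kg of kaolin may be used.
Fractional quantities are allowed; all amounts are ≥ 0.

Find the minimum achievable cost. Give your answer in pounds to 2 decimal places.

£42.76

Set it up as a linear program. Let x1 = kg of titanium dioxide, x2 = kg of phthalo green, x3 = kg of chrome yellow, x4 = kg of kaolin, x5 = kg of carbon black.
min 6.31x1 + 31.09x2 + 8.59x3 + 1.06x4 + 4x5 s.t.:
  158x2 ≥ 111   (blue component)
  4.1x1 + 2.05x2 + 5.8x3 + 2.6x4 + 1.85x5 ≥ 11.3   (density contribution)
  320x1 + 68x2 + 150x3 + 18x4 + 287x5 ≥ 765   (hiding power)
  25x3 ≥ 42   (red component)
  x4 ≤ 4.2
  x1, x2, x3, x4, x5 ≥ 0.
At the optimum only phthalo green, chrome yellow, carbon black are positive (titanium dioxide, kaolin = 0). There the blue component, hiding power, red component constraints are tight.
So phthalo green = 0.7025 kg, chrome yellow = 1.68 kg, carbon black = 1.621 kg.
Cost = 31.09·0.7025 + 8.59·1.68 + 4·1.621 = 42.7559.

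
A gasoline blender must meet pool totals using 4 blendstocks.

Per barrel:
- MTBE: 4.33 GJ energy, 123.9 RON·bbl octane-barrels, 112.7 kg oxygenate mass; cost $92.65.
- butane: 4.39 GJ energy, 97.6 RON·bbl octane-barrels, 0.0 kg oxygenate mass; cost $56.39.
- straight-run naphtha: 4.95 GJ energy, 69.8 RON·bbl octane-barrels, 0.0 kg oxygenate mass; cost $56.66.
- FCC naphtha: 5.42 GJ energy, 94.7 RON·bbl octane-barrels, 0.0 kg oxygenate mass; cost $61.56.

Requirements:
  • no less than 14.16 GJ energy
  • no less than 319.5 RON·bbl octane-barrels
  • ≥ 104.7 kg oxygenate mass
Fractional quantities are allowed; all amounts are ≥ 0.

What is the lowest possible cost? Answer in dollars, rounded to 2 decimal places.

Set it up as a linear program. Let x1 = barrels of MTBE, x2 = barrels of butane, x3 = barrels of straight-run naphtha, x4 = barrels of FCC naphtha.
min 92.65x1 + 56.39x2 + 56.66x3 + 61.56x4 with:
  4.33x1 + 4.39x2 + 4.95x3 + 5.42x4 ≥ 14.16   (energy)
  123.9x1 + 97.6x2 + 69.8x3 + 94.7x4 ≥ 319.5   (octane-barrels)
  112.7x1 ≥ 104.7   (oxygenate mass)
  x1, x2, x3, x4 ≥ 0.
The optimal basis is {MTBE, butane, FCC naphtha}; straight-run naphtha drops out. There the energy, octane-barrels, oxygenate mass constraints are tight.
So MTBE = 0.929 barrels, butane = 1.305 barrels, FCC naphtha = 0.8133 barrels.
Cost = 92.65·0.929 + 56.39·1.305 + 61.56·0.8133 = 209.7275.

$209.73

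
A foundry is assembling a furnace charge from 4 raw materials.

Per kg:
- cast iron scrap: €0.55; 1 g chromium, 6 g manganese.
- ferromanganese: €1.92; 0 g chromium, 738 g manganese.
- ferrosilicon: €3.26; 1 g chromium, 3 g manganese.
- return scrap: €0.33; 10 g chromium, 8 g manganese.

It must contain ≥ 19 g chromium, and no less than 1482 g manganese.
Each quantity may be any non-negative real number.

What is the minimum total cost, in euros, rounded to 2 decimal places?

€4.44

Let x1 = kg of cast iron scrap, x2 = kg of ferromanganese, x3 = kg of ferrosilicon, x4 = kg of return scrap.
Minimise 0.55x1 + 1.92x2 + 3.26x3 + 0.33x4 s.t.:
  1x1 + 1x3 + 10x4 ≥ 19   (chromium)
  6x1 + 738x2 + 3x3 + 8x4 ≥ 1482   (manganese)
  x1, x2, x3, x4 ≥ 0.
The cheapest feasible vertex uses only ferromanganese, return scrap; cast iron scrap, ferrosilicon are not used. There the chromium and manganese constraints are tight.
Solving gives x2 = 1.988, x4 = 1.9.
Hence cost = 1.92·1.988 + 0.33·1.9 = €4.4440.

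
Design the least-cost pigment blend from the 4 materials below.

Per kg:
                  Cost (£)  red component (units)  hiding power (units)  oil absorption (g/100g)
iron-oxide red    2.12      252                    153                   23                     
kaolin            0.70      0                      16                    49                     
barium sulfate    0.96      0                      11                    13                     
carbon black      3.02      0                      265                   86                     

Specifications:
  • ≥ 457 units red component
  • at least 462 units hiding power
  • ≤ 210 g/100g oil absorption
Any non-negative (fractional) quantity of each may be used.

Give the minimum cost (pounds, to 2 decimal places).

This is a linear program. Let x1 = kg of iron-oxide red, x2 = kg of kaolin, x3 = kg of barium sulfate, x4 = kg of carbon black.
Minimise 2.12x1 + 0.7x2 + 0.96x3 + 3.02x4 with:
  252x1 ≥ 457   (red component)
  153x1 + 16x2 + 11x3 + 265x4 ≥ 462   (hiding power)
  23x1 + 49x2 + 13x3 + 86x4 ≤ 210   (oil absorption)
  x1, x2, x3, x4 ≥ 0.
The cheapest feasible vertex uses only iron-oxide red, carbon black; kaolin, barium sulfate are not used. There the red component and hiding power constraints are tight.
So iron-oxide red = 1.813 kg, carbon black = 0.6964 kg.
Hence cost = 2.12·1.813 + 3.02·0.6964 = £5.9467.

£5.95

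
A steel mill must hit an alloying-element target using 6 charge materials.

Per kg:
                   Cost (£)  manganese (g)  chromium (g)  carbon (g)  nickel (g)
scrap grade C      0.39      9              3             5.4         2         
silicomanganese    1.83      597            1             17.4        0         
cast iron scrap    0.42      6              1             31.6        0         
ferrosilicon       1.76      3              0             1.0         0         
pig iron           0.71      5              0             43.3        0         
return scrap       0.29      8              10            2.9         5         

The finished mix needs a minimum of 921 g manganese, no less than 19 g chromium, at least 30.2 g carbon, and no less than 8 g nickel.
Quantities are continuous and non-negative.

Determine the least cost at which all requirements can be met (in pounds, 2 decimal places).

£3.29

This is a linear program. Let x1 = kg of scrap grade C, x2 = kg of silicomanganese, x3 = kg of cast iron scrap, x4 = kg of ferrosilicon, x5 = kg of pig iron, x6 = kg of return scrap.
Minimise 0.39x1 + 1.83x2 + 0.42x3 + 1.76x4 + 0.71x5 + 0.29x6 s.t.:
  9x1 + 597x2 + 6x3 + 3x4 + 5x5 + 8x6 ≥ 921   (manganese)
  3x1 + 1x2 + 1x3 + 10x6 ≥ 19   (chromium)
  5.4x1 + 17.4x2 + 31.6x3 + 1x4 + 43.3x5 + 2.9x6 ≥ 30.2   (carbon)
  2x1 + 5x6 ≥ 8   (nickel)
  x1, x2, x3, x4, x5, x6 ≥ 0.
The cheapest feasible vertex uses only silicomanganese, return scrap; scrap grade C, cast iron scrap, ferrosilicon, pig iron are not used. There the manganese and chromium constraints are tight.
That vertex is x2 = 1.519, x6 = 1.748.
Cost = 1.83·1.519 + 0.29·1.748 = 3.2867.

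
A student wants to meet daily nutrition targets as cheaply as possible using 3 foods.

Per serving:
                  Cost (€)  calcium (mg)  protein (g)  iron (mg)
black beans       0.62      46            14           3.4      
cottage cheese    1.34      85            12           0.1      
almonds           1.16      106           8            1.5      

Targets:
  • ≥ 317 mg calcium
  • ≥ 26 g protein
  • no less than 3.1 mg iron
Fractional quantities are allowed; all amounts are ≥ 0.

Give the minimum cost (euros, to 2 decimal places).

€3.49

Let x1 = servings of black beans, x2 = servings of cottage cheese, x3 = servings of almonds.
Minimize 0.62x1 + 1.34x2 + 1.16x3 with:
  46x1 + 85x2 + 106x3 ≥ 317   (calcium)
  14x1 + 12x2 + 8x3 ≥ 26   (protein)
  3.4x1 + 0.1x2 + 1.5x3 ≥ 3.1   (iron)
  x1, x2, x3 ≥ 0.
The minimum-cost mix takes nothing from cottage cheese — only black beans, almonds. Binding constraints: calcium and protein.
That vertex is x1 = 0.1971, x3 = 2.905.
Hence cost = 0.62·0.1971 + 1.16·2.905 = €3.4920.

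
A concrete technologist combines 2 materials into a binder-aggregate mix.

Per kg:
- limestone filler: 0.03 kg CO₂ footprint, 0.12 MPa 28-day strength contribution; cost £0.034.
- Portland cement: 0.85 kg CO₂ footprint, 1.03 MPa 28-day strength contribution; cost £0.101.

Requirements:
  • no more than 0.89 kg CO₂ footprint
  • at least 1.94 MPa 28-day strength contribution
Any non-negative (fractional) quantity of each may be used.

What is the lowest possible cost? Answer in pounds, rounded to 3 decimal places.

This is a linear program. Let x1 = kg of limestone filler, x2 = kg of Portland cement.
min 0.034x1 + 0.101x2 subject to:
  0.03x1 + 0.85x2 ≤ 0.89   (CO₂ footprint)
  0.12x1 + 1.03x2 ≥ 1.94   (28-day strength contribution)
  x1, x2 ≥ 0.
Both inputs are positive at the optimum. The CO₂ footprint and 28-day strength contribution requirements are met with equality.
That vertex is x1 = 10.3, x2 = 0.6835.
Total cost: 0.034·10.3 + 0.101·0.6835 = 0.41923.

£0.419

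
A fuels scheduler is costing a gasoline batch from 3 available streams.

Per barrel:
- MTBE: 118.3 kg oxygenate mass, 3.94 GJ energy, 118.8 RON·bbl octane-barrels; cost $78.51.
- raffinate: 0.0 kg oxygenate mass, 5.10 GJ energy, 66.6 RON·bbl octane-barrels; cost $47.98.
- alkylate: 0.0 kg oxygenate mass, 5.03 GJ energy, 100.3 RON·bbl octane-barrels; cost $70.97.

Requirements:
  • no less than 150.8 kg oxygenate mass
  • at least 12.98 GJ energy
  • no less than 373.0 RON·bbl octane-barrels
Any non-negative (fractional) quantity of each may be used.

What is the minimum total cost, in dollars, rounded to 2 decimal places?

$247.34

Let x1 = barrels of MTBE, x2 = barrels of raffinate, x3 = barrels of alkylate.
Minimize 78.51x1 + 47.98x2 + 70.97x3 subject to:
  118.3x1 ≥ 150.8   (oxygenate mass)
  3.94x1 + 5.1x2 + 5.03x3 ≥ 12.98   (energy)
  118.8x1 + 66.6x2 + 100.3x3 ≥ 373   (octane-barrels)
  x1, x2, x3 ≥ 0.
At the optimum only MTBE, raffinate are positive (alkylate = 0). The energy and octane-barrels requirements are met with equality.
Optimal quantities: MTBE = 3.0216 barrels, raffinate = 0.2108 barrels.
Cost = 78.51·3.0216 + 47.98·0.2108 = 247.3400.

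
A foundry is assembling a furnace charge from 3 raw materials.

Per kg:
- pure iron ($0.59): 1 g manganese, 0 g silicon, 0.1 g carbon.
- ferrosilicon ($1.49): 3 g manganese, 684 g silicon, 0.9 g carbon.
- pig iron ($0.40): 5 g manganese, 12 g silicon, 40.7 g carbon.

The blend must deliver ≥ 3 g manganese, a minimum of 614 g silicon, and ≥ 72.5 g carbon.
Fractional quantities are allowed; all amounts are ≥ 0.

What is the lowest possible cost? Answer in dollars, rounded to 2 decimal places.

Set it up as a linear program. Let x1 = kg of pure iron, x2 = kg of ferrosilicon, x3 = kg of pig iron.
min 0.59x1 + 1.49x2 + 0.4x3 with:
  1x1 + 3x2 + 5x3 ≥ 3   (manganese)
  684x2 + 12x3 ≥ 614   (silicon)
  0.1x1 + 0.9x2 + 40.7x3 ≥ 72.5   (carbon)
  x1, x2, x3 ≥ 0.
At the optimum only ferrosilicon, pig iron are positive (pure iron = 0). The silicon and carbon requirements are met with equality.
Solving gives x2 = 0.8667, x3 = 1.762.
Total cost: 1.49·0.8667 + 0.4·1.762 = 1.9962.

$2.00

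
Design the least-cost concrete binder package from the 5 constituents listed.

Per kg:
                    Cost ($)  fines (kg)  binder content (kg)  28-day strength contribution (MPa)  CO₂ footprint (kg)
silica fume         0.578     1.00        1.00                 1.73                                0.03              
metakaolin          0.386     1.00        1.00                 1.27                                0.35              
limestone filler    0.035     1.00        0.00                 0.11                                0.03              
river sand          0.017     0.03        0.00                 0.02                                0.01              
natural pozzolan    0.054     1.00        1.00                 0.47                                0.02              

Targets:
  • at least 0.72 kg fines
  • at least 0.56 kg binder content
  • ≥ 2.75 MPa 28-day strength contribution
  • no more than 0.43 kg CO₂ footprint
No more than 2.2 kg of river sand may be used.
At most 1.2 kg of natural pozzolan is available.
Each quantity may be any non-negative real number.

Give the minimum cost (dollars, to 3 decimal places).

$0.752

Let x1 = kg of silica fume, x2 = kg of metakaolin, x3 = kg of limestone filler, x4 = kg of river sand, x5 = kg of natural pozzolan.
Minimize 0.578x1 + 0.386x2 + 0.035x3 + 0.017x4 + 0.054x5 subject to:
  1x1 + 1x2 + 1x3 + 0.03x4 + 1x5 ≥ 0.72   (fines)
  1x1 + 1x2 + 1x5 ≥ 0.56   (binder content)
  1.73x1 + 1.27x2 + 0.11x3 + 0.02x4 + 0.47x5 ≥ 2.75   (28-day strength contribution)
  0.03x1 + 0.35x2 + 0.03x3 + 0.01x4 + 0.02x5 ≤ 0.43   (CO₂ footprint)
  x4 ≤ 2.2
  x5 ≤ 1.2
  x1, x2, x3, x4, x5 ≥ 0.
At the optimum only silica fume, metakaolin, natural pozzolan are positive (limestone filler, river sand = 0). The 28-day strength contribution, CO₂ footprint, the natural pozzolan cap requirements are met with equality.
That vertex is x1 = 0.4397, x2 = 1.122, x5 = 1.2.
Total cost: 0.578·0.4397 + 0.386·1.122 + 0.054·1.2 = 0.75204.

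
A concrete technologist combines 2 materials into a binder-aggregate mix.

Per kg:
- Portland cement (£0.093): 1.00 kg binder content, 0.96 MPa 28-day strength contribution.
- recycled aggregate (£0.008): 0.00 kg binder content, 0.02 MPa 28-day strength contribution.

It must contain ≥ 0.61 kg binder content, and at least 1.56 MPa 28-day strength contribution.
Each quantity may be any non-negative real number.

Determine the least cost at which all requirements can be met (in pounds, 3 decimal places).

£0.151

Set it up as a linear program. Let x1 = kg of Portland cement, x2 = kg of recycled aggregate.
Minimize 0.093x1 + 0.008x2 s.t.:
  1x1 ≥ 0.61   (binder content)
  0.96x1 + 0.02x2 ≥ 1.56   (28-day strength contribution)
  x1, x2 ≥ 0.
The cheapest feasible vertex uses only Portland cement; recycled aggregate is not used. Binding constraint: 28-day strength contribution.
Optimal quantities: Portland cement = 1.625 kg.
Cost = 0.093·1.625 = 0.15113.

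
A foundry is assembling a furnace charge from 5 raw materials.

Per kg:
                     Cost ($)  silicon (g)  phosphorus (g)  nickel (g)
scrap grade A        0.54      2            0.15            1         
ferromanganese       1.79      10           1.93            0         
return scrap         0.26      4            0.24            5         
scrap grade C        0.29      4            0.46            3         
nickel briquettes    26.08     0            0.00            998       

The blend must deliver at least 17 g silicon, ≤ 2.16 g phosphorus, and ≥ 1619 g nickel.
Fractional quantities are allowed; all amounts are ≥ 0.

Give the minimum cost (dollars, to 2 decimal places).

$42.86

Let x1 = kg of scrap grade A, x2 = kg of ferromanganese, x3 = kg of return scrap, x4 = kg of scrap grade C, x5 = kg of nickel briquettes.
Minimize 0.54x1 + 1.79x2 + 0.26x3 + 0.29x4 + 26.08x5 s.t.:
  2x1 + 10x2 + 4x3 + 4x4 ≥ 17   (silicon)
  0.15x1 + 1.93x2 + 0.24x3 + 0.46x4 ≤ 2.16   (phosphorus)
  1x1 + 5x3 + 3x4 + 998x5 ≥ 1619   (nickel)
  x1, x2, x3, x4, x5 ≥ 0.
The minimum-cost mix takes nothing from scrap grade A, ferromanganese, scrap grade C — only return scrap, nickel briquettes. The silicon and nickel requirements are met with equality.
That vertex is x3 = 4.25, x5 = 1.601.
Cost = 0.26·4.25 + 26.08·1.601 = 42.8591.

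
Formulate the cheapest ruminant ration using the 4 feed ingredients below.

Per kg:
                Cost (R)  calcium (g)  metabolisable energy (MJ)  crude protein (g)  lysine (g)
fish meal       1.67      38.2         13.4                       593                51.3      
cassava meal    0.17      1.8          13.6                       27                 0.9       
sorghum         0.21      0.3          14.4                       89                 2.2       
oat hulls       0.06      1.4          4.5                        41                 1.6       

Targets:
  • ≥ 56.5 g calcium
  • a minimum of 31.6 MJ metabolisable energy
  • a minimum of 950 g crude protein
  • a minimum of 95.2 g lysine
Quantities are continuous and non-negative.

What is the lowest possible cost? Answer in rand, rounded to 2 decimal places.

This is a linear program. Let x1 = kg of fish meal, x2 = kg of cassava meal, x3 = kg of sorghum, x4 = kg of oat hulls.
min 1.67x1 + 0.17x2 + 0.21x3 + 0.06x4 subject to:
  38.2x1 + 1.8x2 + 0.3x3 + 1.4x4 ≥ 56.5   (calcium)
  13.4x1 + 13.6x2 + 14.4x3 + 4.5x4 ≥ 31.6   (metabolisable energy)
  593x1 + 27x2 + 89x3 + 41x4 ≥ 950   (crude protein)
  51.3x1 + 0.9x2 + 2.2x3 + 1.6x4 ≥ 95.2   (lysine)
  x1, x2, x3, x4 ≥ 0.
The minimum-cost mix takes nothing from cassava meal, sorghum — only fish meal, oat hulls. Binding constraints: metabolisable energy and lysine.
Solving gives x1 = 1.804, x4 = 1.649.
Hence cost = 1.67·1.804 + 0.06·1.649 = R3.1116.

R3.11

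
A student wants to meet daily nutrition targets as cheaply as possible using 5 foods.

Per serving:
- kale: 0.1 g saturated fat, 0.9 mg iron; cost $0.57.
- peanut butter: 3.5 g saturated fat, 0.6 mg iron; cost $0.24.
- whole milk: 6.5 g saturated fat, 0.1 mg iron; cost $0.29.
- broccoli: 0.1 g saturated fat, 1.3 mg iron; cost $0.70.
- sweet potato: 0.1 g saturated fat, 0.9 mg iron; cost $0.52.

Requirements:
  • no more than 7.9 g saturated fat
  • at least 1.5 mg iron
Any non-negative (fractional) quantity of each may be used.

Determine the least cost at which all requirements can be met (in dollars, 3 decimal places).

$0.620

This is a linear program. Let x1 = servings of kale, x2 = servings of peanut butter, x3 = servings of whole milk, x4 = servings of broccoli, x5 = servings of sweet potato.
min 0.57x1 + 0.24x2 + 0.29x3 + 0.7x4 + 0.52x5 s.t.:
  0.1x1 + 3.5x2 + 6.5x3 + 0.1x4 + 0.1x5 ≤ 7.9   (saturated fat)
  0.9x1 + 0.6x2 + 0.1x3 + 1.3x4 + 0.9x5 ≥ 1.5   (iron)
  x1, x2, x3, x4, x5 ≥ 0.
At the optimum only peanut butter, broccoli are positive (kale, whole milk, sweet potato = 0). Binding constraints: saturated fat and iron.
So peanut butter = 2.254 servings, broccoli = 0.1136 servings.
Objective = 0.24·2.254 + 0.7·0.1136 = 0.62048.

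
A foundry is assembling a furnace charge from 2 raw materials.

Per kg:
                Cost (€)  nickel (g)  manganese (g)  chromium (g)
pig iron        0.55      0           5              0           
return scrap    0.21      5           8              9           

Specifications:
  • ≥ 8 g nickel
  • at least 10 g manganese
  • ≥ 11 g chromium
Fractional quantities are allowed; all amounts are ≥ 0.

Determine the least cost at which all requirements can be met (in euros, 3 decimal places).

€0.336

Let x1 = kg of pig iron, x2 = kg of return scrap.
Minimise 0.55x1 + 0.21x2 with:
  5x2 ≥ 8   (nickel)
  5x1 + 8x2 ≥ 10   (manganese)
  9x2 ≥ 11   (chromium)
  x1, x2 ≥ 0.
The minimum-cost mix takes nothing from pig iron — only return scrap. There the nickel constraint is tight.
Optimal quantities: return scrap = 1.6 kg.
Cost = 0.21·1.6 = 0.33600.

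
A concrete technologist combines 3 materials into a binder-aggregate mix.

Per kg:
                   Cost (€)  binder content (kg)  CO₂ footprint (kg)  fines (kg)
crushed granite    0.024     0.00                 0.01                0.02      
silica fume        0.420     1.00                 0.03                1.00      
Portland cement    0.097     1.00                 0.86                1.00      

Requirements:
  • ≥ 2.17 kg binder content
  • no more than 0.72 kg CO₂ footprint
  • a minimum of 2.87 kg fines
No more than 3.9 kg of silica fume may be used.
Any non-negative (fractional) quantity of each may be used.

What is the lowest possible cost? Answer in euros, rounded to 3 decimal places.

This is a linear program. Let x1 = kg of crushed granite, x2 = kg of silica fume, x3 = kg of Portland cement.
Minimize 0.024x1 + 0.42x2 + 0.097x3 with:
  1x2 + 1x3 ≥ 2.17   (binder content)
  0.01x1 + 0.03x2 + 0.86x3 ≤ 0.72   (CO₂ footprint)
  0.02x1 + 1x2 + 1x3 ≥ 2.87   (fines)
  x2 ≤ 3.9
  x1, x2, x3 ≥ 0.
The cheapest feasible vertex uses only silica fume, Portland cement; crushed granite is not used. The CO₂ footprint and fines requirements are met with equality.
So silica fume = 2.106 kg, Portland cement = 0.7637 kg.
Objective = 0.42·2.106 + 0.097·0.7637 = 0.95860.

€0.959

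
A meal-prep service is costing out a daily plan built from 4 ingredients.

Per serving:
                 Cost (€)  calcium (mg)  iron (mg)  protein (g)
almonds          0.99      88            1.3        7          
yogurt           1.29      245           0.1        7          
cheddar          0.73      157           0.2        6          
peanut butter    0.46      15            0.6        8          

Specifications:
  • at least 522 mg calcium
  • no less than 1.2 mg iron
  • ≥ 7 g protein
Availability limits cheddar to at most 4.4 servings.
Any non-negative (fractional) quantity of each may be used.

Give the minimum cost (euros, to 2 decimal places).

€2.69

Treat it as an LP. Let x1 = servings of almonds, x2 = servings of yogurt, x3 = servings of cheddar, x4 = servings of peanut butter.
Minimize 0.99x1 + 1.29x2 + 0.73x3 + 0.46x4 s.t.:
  88x1 + 245x2 + 157x3 + 15x4 ≥ 522   (calcium)
  1.3x1 + 0.1x2 + 0.2x3 + 0.6x4 ≥ 1.2   (iron)
  7x1 + 7x2 + 6x3 + 8x4 ≥ 7   (protein)
  x3 ≤ 4.4
  x1, x2, x3, x4 ≥ 0.
The cheapest feasible vertex uses only almonds, cheddar; yogurt, peanut butter are not used. The calcium and iron requirements are met with equality.
Solving gives x1 = 0.4504, x3 = 3.072.
Cost = 0.99·0.4504 + 0.73·3.072 = 2.6885.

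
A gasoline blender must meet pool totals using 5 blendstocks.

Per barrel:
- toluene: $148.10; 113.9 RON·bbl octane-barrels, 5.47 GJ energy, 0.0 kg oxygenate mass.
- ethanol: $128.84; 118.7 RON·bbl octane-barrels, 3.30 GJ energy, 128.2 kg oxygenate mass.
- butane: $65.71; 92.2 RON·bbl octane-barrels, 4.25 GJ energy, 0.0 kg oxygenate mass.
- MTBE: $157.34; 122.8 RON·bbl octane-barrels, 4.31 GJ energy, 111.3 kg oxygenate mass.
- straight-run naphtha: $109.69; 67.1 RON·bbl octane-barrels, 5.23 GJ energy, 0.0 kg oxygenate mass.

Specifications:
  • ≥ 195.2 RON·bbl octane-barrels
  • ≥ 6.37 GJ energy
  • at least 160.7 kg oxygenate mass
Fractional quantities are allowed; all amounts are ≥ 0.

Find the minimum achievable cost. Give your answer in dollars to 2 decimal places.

Set it up as a linear program. Let x1 = barrels of toluene, x2 = barrels of ethanol, x3 = barrels of butane, x4 = barrels of MTBE, x5 = barrels of straight-run naphtha.
Minimize 148.1x1 + 128.84x2 + 65.71x3 + 157.34x4 + 109.69x5 s.t.:
  113.9x1 + 118.7x2 + 92.2x3 + 122.8x4 + 67.1x5 ≥ 195.2   (octane-barrels)
  5.47x1 + 3.3x2 + 4.25x3 + 4.31x4 + 5.23x5 ≥ 6.37   (energy)
  128.2x2 + 111.3x4 ≥ 160.7   (oxygenate mass)
  x1, x2, x3, x4, x5 ≥ 0.
At the optimum only ethanol, butane are positive (toluene, MTBE, straight-run naphtha = 0). There the energy and oxygenate mass constraints are tight.
Solving gives x2 = 1.2535, x3 = 0.52551.
Cost = 128.84·1.2535 + 65.71·0.52551 = 196.0322.

$196.03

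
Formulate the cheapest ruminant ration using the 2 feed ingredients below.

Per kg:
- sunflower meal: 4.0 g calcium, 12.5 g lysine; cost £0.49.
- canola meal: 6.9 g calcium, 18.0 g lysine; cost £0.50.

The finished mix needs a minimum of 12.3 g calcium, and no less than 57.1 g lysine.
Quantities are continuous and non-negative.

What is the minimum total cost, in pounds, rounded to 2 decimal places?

Treat it as an LP. Let x1 = kg of sunflower meal, x2 = kg of canola meal.
Minimize 0.49x1 + 0.5x2 s.t.:
  4x1 + 6.9x2 ≥ 12.3   (calcium)
  12.5x1 + 18x2 ≥ 57.1   (lysine)
  x1, x2 ≥ 0.
At the optimum only canola meal is positive (sunflower meal = 0). There the lysine constraint is tight.
Optimal quantities: canola meal = 3.172 kg.
Cost = 0.5·3.172 = 1.5860.

£1.59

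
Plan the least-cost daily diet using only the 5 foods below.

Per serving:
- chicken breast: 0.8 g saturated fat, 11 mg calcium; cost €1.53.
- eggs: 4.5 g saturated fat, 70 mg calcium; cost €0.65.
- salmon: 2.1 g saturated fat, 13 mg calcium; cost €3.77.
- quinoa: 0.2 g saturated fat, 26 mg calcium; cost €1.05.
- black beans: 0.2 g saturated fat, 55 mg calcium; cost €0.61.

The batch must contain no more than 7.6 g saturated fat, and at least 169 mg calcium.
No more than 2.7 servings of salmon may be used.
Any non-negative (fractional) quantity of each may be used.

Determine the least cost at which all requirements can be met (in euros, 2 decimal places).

€1.67

This is a linear program. Let x1 = servings of chicken breast, x2 = servings of eggs, x3 = servings of salmon, x4 = servings of quinoa, x5 = servings of black beans.
min 1.53x1 + 0.65x2 + 3.77x3 + 1.05x4 + 0.61x5 with:
  0.8x1 + 4.5x2 + 2.1x3 + 0.2x4 + 0.2x5 ≤ 7.6   (saturated fat)
  11x1 + 70x2 + 13x3 + 26x4 + 55x5 ≥ 169   (calcium)
  x3 ≤ 2.7
  x1, x2, x3, x4, x5 ≥ 0.
The minimum-cost mix takes nothing from chicken breast, salmon, quinoa — only eggs, black beans. Binding constraints: saturated fat and calcium.
Solving gives x2 = 1.645, x5 = 0.9786.
Total cost: 0.65·1.645 + 0.61·0.9786 = 1.6662.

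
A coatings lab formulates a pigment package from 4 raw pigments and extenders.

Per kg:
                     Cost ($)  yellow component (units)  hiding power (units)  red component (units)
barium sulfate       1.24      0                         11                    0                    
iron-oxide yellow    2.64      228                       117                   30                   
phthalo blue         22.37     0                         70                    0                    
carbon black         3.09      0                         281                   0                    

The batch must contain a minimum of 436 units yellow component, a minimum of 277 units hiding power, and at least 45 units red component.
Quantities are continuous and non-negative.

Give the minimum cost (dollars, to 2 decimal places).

Let x1 = kg of barium sulfate, x2 = kg of iron-oxide yellow, x3 = kg of phthalo blue, x4 = kg of carbon black.
Minimize 1.24x1 + 2.64x2 + 22.37x3 + 3.09x4 subject to:
  228x2 ≥ 436   (yellow component)
  11x1 + 117x2 + 70x3 + 281x4 ≥ 277   (hiding power)
  30x2 ≥ 45   (red component)
  x1, x2, x3, x4 ≥ 0.
The minimum-cost mix takes nothing from barium sulfate, phthalo blue — only iron-oxide yellow, carbon black. Binding constraints: yellow component and hiding power.
Solving gives x2 = 1.912, x4 = 0.1895.
Objective = 2.64·1.912 + 3.09·0.1895 = 5.6332.

$5.63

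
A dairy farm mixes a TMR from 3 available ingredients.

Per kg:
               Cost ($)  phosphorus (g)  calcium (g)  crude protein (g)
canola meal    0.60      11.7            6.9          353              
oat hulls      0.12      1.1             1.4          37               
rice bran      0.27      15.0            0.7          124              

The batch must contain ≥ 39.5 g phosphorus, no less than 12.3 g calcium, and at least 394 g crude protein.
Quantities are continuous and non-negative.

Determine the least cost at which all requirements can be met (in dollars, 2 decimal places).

Set it up as a linear program. Let x1 = kg of canola meal, x2 = kg of oat hulls, x3 = kg of rice bran.
min 0.6x1 + 0.12x2 + 0.27x3 subject to:
  11.7x1 + 1.1x2 + 15x3 ≥ 39.5   (phosphorus)
  6.9x1 + 1.4x2 + 0.7x3 ≥ 12.3   (calcium)
  353x1 + 37x2 + 124x3 ≥ 394   (crude protein)
  x1, x2, x3 ≥ 0.
The cheapest feasible vertex uses only canola meal, rice bran; oat hulls is not used. The phosphorus and calcium requirements are met with equality.
So canola meal = 1.646 kg, rice bran = 1.35 kg.
Total cost: 0.6·1.646 + 0.27·1.35 = 1.3521.

$1.35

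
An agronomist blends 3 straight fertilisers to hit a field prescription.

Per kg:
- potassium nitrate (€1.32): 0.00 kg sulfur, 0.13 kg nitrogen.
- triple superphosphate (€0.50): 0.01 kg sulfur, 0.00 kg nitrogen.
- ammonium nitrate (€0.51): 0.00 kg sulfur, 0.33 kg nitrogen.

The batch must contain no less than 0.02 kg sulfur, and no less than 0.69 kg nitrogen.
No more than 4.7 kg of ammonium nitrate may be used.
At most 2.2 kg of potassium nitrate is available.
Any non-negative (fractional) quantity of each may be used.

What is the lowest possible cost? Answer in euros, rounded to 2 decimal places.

This is a linear program. Let x1 = kg of potassium nitrate, x2 = kg of triple superphosphate, x3 = kg of ammonium nitrate.
min 1.32x1 + 0.5x2 + 0.51x3 with:
  0.01x2 ≥ 0.02   (sulfur)
  0.13x1 + 0.33x3 ≥ 0.69   (nitrogen)
  x3 ≤ 4.7
  x1 ≤ 2.2
  x1, x2, x3 ≥ 0.
The minimum-cost mix takes nothing from potassium nitrate — only triple superphosphate, ammonium nitrate. The sulfur and nitrogen requirements are met with equality.
Optimal quantities: triple superphosphate = 2 kg, ammonium nitrate = 2.091 kg.
Total cost: 0.5·2 + 0.51·2.091 = 2.0664.

€2.07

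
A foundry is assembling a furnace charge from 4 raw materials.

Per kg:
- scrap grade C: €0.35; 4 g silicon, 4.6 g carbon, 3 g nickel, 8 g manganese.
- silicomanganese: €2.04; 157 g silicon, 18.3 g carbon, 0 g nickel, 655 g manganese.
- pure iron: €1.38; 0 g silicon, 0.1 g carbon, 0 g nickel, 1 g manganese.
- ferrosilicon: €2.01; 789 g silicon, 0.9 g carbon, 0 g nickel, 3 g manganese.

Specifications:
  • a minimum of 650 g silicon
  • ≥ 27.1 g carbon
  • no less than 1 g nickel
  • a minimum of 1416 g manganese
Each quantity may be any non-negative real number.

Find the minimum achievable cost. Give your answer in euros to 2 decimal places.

€5.31

Set it up as a linear program. Let x1 = kg of scrap grade C, x2 = kg of silicomanganese, x3 = kg of pure iron, x4 = kg of ferrosilicon.
Minimise 0.35x1 + 2.04x2 + 1.38x3 + 2.01x4 subject to:
  4x1 + 157x2 + 789x4 ≥ 650   (silicon)
  4.6x1 + 18.3x2 + 0.1x3 + 0.9x4 ≥ 27.1   (carbon)
  3x1 ≥ 1   (nickel)
  8x1 + 655x2 + 1x3 + 3x4 ≥ 1416   (manganese)
  x1, x2, x3, x4 ≥ 0.
The cheapest feasible vertex uses only scrap grade C, silicomanganese, ferrosilicon; pure iron is not used. Binding constraints: silicon, nickel, manganese.
Optimal quantities: scrap grade C = 0.3333 kg, silicomanganese = 2.156 kg, ferrosilicon = 0.3931 kg.
Objective = 0.35·0.3333 + 2.04·2.156 + 2.01·0.3931 = 5.30503.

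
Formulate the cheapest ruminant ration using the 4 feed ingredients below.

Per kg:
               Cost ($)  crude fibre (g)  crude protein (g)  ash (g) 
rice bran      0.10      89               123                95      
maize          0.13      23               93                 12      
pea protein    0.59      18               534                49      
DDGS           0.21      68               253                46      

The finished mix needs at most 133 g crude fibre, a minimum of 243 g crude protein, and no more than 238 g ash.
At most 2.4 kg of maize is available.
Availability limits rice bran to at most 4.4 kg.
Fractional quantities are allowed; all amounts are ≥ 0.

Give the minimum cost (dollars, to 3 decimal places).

$0.199

Treat it as an LP. Let x1 = kg of rice bran, x2 = kg of maize, x3 = kg of pea protein, x4 = kg of DDGS.
Minimize 0.1x1 + 0.13x2 + 0.59x3 + 0.21x4 s.t.:
  89x1 + 23x2 + 18x3 + 68x4 ≤ 133   (crude fibre)
  123x1 + 93x2 + 534x3 + 253x4 ≥ 243   (crude protein)
  95x1 + 12x2 + 49x3 + 46x4 ≤ 238   (ash)
  x2 ≤ 2.4
  x1 ≤ 4.4
  x1, x2, x3, x4 ≥ 0.
The optimal basis is {rice bran, DDGS}; maize, pea protein drop out. The crude fibre and crude protein requirements are met with equality.
Optimal quantities: rice bran = 1.21 kg, DDGS = 0.3722 kg.
Objective = 0.1·1.21 + 0.21·0.3722 = 0.19916.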